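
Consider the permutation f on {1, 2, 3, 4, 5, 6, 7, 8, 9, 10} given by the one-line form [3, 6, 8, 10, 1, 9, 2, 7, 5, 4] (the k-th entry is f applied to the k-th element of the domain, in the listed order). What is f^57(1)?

Tracing 1 → 3 → … returns to 1 after 8 steps, so 1 lies in an 8-cycle (1, 3, 8, 7, 2, 6, 9, 5).
Since the cycle has length 8, f^57 acts on it the same as f^1 (57 mod 8 = 1).
Advancing 1 step from 1: 1 → 3.

3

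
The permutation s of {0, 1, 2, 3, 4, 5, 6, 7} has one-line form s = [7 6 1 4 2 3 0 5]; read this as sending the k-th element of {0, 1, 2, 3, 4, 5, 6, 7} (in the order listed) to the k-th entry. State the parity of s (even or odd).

In disjoint-cycle form the cycle lengths are 8.
A cycle is odd iff its length is even; s has 1 even-length cycle, so sgn(s) = (−1)^1 and s is odd.

odd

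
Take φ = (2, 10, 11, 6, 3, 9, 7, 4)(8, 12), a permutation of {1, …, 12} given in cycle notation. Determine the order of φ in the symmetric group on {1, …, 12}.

8

The cycle type of φ is (8, 2, 1, 1).
Since disjoint cycles commute, ord(φ) = lcm(8, 2) = 8.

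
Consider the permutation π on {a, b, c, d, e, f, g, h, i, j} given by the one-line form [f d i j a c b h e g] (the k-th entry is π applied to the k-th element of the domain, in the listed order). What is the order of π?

20

The disjoint-cycle form of π has cycle lengths 5, 4, 1.
The order is lcm(5, 4) = 20.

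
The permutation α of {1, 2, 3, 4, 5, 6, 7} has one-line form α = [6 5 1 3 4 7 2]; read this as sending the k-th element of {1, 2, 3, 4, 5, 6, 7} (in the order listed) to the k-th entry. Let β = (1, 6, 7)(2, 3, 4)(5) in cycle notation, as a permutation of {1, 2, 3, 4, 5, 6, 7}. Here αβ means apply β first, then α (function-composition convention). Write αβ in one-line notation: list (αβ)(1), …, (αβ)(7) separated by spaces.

7 1 3 5 4 2 6

(αβ)(x) = α(β(x)). Computing each image: α(β(1)) = α(6) = 7, α(β(2)) = α(3) = 1, α(β(3)) = α(4) = 3, α(β(4)) = α(2) = 5, α(β(5)) = α(5) = 4, α(β(6)) = α(7) = 2, α(β(7)) = α(1) = 6.
Hence αβ = [7 1 3 5 4 2 6].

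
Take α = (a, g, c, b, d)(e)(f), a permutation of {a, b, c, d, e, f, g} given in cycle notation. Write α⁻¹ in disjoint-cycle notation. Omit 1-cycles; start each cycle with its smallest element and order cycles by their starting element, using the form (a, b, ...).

(a, d, b, c, g)

The inverse reverses each cycle.
After reversing and putting each cycle's least element first, α⁻¹ = (a, d, b, c, g).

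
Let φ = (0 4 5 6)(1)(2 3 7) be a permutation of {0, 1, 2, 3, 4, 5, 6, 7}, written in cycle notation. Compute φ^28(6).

6 lies in the 4-cycle (0 4 5 6).
On a 4-cycle, φ^4 is the identity, so φ^28 = φ^0 there (28 ≡ 0 mod 4).
So φ^28(6) = 6.

6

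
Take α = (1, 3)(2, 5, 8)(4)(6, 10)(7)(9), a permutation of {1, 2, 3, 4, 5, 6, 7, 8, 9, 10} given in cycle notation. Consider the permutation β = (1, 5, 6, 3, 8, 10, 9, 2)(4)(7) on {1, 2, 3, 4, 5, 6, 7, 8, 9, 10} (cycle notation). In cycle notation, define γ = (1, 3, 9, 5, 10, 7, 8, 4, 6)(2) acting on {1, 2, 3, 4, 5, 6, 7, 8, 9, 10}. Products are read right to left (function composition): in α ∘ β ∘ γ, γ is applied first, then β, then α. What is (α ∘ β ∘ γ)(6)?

8

Apply the permutations in order: γ(6) = 1, then β(1) = 5, then α(5) = 8. So (α ∘ β ∘ γ)(6) = 8.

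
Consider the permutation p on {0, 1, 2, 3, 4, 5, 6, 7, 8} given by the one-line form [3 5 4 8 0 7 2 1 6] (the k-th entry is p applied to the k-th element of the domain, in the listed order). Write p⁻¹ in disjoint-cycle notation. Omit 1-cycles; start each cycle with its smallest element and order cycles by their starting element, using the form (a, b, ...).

(0, 4, 2, 6, 8, 3)(1, 7, 5)

First write p in disjoint cycles: (0, 3, 8, 6, 2, 4)(1, 5, 7).
Reversing each cycle (and rotating so the smallest element leads) gives p⁻¹ = (0, 4, 2, 6, 8, 3)(1, 7, 5).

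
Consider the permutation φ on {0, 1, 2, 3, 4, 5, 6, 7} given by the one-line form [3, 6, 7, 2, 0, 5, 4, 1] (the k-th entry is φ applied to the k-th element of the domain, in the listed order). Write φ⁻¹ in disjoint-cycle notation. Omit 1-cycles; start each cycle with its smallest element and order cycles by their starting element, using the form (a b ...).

(0 4 6 1 7 2 3)

First write φ in disjoint cycles: (0 3 2 7 1 6 4).
The inverse reverses every cycle; in canonical form, φ⁻¹ = (0 4 6 1 7 2 3).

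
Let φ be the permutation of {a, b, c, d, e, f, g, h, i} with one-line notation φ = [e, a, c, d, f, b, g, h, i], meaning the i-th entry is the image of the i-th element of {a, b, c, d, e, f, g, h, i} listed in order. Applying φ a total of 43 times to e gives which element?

a

Tracing e → f → … returns to e after 4 steps, so e lies in a 4-cycle (a, e, f, b).
Powers repeat with period 4 on this cycle, and 43 mod 4 = 3, so φ^43(e) = φ^3(e).
Advancing 3 steps from e: e → f → b → a.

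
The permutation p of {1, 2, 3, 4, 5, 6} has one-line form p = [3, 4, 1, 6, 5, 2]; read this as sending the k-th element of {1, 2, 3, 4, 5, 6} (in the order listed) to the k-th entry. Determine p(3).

3 is element number 3 of the domain, and entry number 3 of the one-line form is 1, so p(3) = 1.

1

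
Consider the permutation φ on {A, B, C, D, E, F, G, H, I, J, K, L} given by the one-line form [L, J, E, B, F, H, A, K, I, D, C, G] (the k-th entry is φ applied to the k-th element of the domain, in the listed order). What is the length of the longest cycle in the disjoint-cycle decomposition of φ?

5

Decomposing into disjoint cycles gives (A L G)(B J D)(C E F H K); the longest has length 5.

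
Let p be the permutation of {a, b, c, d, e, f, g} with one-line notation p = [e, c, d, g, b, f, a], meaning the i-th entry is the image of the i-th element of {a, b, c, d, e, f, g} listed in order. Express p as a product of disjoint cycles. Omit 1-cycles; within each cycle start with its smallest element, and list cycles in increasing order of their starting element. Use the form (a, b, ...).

(a, e, b, c, d, g)

Iterating p from a gives a → e → b → c → d → g → a; that is the 6-cycle (a, e, b, c, d, g).
Continuing from each remaining unvisited element yields (a, e, b, c, d, g).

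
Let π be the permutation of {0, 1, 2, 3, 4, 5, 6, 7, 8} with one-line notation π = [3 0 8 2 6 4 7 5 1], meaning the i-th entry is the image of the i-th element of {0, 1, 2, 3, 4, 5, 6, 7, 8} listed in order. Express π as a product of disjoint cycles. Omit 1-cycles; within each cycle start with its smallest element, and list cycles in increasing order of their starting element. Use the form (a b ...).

(0 3 2 8 1)(4 6 7 5)

From 0: 0 → 3 → 2 → 8 → 1 → 0, closing the cycle (0 3 2 8 1).
Continuing from each remaining unvisited element yields (0 3 2 8 1)(4 6 7 5).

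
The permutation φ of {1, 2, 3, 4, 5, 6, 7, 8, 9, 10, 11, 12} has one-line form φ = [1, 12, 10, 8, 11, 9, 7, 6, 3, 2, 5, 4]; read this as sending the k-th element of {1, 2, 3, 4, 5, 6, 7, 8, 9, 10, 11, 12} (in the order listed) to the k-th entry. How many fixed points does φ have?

2

The fixed points (elements with φ(x) = x) are {1, 7}, so there are 2.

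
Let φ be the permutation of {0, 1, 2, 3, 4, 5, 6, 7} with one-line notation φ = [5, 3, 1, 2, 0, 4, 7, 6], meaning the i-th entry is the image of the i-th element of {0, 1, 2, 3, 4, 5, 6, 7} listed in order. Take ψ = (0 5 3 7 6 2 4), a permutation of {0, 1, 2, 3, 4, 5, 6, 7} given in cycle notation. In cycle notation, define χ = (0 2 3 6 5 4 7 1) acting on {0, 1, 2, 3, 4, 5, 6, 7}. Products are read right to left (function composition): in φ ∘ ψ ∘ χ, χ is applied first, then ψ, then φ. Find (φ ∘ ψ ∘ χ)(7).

Apply the permutations in order: χ(7) = 1, then ψ(1) = 1, then φ(1) = 3. So (φ ∘ ψ ∘ χ)(7) = 3.

3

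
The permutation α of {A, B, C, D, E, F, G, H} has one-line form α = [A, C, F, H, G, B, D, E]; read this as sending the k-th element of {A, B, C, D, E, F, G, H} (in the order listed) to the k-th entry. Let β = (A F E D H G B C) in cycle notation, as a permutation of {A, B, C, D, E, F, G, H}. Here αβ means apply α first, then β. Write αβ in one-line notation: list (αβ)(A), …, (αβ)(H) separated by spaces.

Chase each element through α then β: A → A → F; B → C → A; C → F → E; D → H → G; E → G → B; F → B → C; G → D → H; H → E → D.
So αβ in one-line form is F A E G B C H D.

F A E G B C H D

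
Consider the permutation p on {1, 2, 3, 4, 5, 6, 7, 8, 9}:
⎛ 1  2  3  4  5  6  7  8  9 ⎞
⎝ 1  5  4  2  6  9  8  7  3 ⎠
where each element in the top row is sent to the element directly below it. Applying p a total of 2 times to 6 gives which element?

Tracing 6 → 9 → … returns to 6 after 6 steps, so 6 lies in a 6-cycle (2 5 6 9 3 4).
Stepping 2 places around the cycle: 6 → 9 → 3.

3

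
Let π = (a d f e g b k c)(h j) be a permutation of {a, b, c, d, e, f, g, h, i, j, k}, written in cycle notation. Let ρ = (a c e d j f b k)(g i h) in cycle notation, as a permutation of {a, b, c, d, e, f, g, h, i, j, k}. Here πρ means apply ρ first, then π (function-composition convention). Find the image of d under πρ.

First apply ρ: ρ(d) = j, then π(j) = h. Thus (πρ)(d) = h.

h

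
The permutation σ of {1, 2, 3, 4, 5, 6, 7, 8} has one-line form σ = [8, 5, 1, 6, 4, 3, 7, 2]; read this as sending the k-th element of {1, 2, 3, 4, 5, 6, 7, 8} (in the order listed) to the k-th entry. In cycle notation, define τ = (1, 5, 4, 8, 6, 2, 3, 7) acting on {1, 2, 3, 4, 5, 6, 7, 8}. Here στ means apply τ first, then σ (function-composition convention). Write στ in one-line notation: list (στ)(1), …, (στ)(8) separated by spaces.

For each element, apply τ then σ: 1 → 5 → 4; 2 → 3 → 1; 3 → 7 → 7; 4 → 8 → 2; 5 → 4 → 6; 6 → 2 → 5; 7 → 1 → 8; 8 → 6 → 3.
Collecting the images, στ = [4 1 7 2 6 5 8 3].

4 1 7 2 6 5 8 3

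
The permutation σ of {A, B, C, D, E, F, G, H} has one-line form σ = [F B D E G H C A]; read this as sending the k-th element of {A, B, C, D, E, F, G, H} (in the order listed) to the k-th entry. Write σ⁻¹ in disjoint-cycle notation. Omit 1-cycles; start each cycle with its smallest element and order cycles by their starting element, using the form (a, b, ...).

First write σ in disjoint cycles: (A, F, H)(C, D, E, G).
The inverse reverses every cycle; in canonical form, σ⁻¹ = (A, H, F)(C, G, E, D).

(A, H, F)(C, G, E, D)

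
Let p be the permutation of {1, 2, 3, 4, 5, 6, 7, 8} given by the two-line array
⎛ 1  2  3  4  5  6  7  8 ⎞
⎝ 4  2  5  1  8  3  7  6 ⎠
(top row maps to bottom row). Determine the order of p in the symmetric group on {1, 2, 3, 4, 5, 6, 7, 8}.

Writing p as disjoint cycles, the cycle lengths are 4, 2, 1, 1.
The order of p is the least common multiple of its cycle lengths: lcm(4, 2) = 4.

4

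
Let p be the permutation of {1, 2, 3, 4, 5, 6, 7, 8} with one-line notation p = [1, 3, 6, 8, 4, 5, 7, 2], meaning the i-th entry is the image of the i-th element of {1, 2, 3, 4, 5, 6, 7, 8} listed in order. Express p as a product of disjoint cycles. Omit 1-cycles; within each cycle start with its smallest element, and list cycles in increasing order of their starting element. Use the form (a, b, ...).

(2, 3, 6, 5, 4, 8)

From 2: 2 → 3 → 6 → 5 → 4 → 8 → 2, closing the cycle (2, 3, 6, 5, 4, 8).
Continuing from each remaining unvisited element yields (2, 3, 6, 5, 4, 8).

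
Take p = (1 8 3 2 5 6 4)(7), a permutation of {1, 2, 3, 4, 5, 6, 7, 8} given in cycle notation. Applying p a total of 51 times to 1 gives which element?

1 lies in the 7-cycle (1 8 3 2 5 6 4).
Since the cycle has length 7, p^51 acts on it the same as p^2 (51 mod 7 = 2).
Stepping 2 places around the cycle: 1 → 8 → 3.

3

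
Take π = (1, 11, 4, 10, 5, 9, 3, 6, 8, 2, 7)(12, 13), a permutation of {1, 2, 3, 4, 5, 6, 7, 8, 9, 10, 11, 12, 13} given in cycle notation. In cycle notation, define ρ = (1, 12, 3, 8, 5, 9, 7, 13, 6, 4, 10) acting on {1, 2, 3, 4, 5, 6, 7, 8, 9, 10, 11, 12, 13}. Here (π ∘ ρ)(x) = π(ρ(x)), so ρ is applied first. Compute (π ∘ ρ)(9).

(π ∘ ρ)(9) = π(ρ(9)). ρ(9) = 7, then π(7) = 1. So (π ∘ ρ)(9) = 1.

1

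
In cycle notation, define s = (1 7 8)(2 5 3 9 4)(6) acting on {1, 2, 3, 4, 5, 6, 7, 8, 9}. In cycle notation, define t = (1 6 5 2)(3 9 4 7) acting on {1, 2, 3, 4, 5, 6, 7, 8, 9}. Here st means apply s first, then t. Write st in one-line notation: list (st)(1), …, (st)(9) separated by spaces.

Chase each element through s then t: 1 → 7 → 3; 2 → 5 → 2; 3 → 9 → 4; 4 → 2 → 1; 5 → 3 → 9; 6 → 6 → 5; 7 → 8 → 8; 8 → 1 → 6; 9 → 4 → 7.
So st in one-line form is 3 2 4 1 9 5 8 6 7.

3 2 4 1 9 5 8 6 7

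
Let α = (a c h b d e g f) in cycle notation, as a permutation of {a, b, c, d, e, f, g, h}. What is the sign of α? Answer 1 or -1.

The cycle lengths are 8.
A cycle is odd iff its length is even; α has 1 even-length cycle, so sgn(α) = (−1)^1 and α is odd.

-1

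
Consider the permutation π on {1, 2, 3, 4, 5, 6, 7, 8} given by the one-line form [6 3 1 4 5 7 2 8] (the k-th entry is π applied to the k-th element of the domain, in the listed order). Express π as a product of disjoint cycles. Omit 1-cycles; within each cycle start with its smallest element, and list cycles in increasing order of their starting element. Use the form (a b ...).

Iterating π from 1 gives 1 → 6 → 7 → 2 → 3 → 1; that is the 5-cycle (1 6 7 2 3).
Repeating from the next unused element and collecting all non-trivial cycles gives (1 6 7 2 3).

(1 6 7 2 3)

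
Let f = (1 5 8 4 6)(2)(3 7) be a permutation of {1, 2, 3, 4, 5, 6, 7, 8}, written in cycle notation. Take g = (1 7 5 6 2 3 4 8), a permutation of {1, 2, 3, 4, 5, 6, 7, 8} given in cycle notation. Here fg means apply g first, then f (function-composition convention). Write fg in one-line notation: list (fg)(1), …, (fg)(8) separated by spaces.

3 7 6 4 1 2 8 5

Chase each element through g then f: 1 → 7 → 3; 2 → 3 → 7; 3 → 4 → 6; 4 → 8 → 4; 5 → 6 → 1; 6 → 2 → 2; 7 → 5 → 8; 8 → 1 → 5.
Collecting the images, fg = [3 7 6 4 1 2 8 5].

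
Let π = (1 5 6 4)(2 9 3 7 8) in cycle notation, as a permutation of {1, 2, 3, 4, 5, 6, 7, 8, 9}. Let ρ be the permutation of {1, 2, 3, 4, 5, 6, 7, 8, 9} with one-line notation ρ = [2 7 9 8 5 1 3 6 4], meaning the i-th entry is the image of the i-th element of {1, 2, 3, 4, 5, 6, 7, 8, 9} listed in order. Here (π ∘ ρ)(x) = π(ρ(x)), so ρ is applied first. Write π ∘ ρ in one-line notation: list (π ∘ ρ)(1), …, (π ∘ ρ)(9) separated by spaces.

9 8 3 2 6 5 7 4 1

(π ∘ ρ)(x) = π(ρ(x)). Computing each image: π(ρ(1)) = π(2) = 9, π(ρ(2)) = π(7) = 8, π(ρ(3)) = π(9) = 3, π(ρ(4)) = π(8) = 2, π(ρ(5)) = π(5) = 6, π(ρ(6)) = π(1) = 5, π(ρ(7)) = π(3) = 7, π(ρ(8)) = π(6) = 4, π(ρ(9)) = π(4) = 1.
Hence π ∘ ρ = [9 8 3 2 6 5 7 4 1].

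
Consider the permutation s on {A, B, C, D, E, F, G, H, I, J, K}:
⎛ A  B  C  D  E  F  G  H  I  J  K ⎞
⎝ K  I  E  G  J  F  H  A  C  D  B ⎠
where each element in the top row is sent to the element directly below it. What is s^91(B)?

I

Tracing B → I → … returns to B after 10 steps, so B lies in a 10-cycle (A, K, B, I, C, E, J, D, G, H).
Since the cycle has length 10, s^91 acts on it the same as s^1 (91 mod 10 = 1).
Stepping 1 place around the cycle: B → I.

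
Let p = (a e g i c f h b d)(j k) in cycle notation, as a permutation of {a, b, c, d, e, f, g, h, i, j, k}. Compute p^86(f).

e

f lies in the 9-cycle (a e g i c f h b d).
Powers repeat with period 9 on this cycle, and 86 mod 9 = 5, so p^86(f) = p^5(f).
Advancing 5 steps from f: f → h → b → d → a → e.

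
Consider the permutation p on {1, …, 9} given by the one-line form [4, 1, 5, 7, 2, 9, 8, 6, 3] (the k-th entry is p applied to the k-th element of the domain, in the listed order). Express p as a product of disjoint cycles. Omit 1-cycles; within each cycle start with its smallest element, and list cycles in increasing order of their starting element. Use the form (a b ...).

Start at 1 and follow images: 1 → 4 → 7 → 8 → 6 → 9 → 3 → 5 → 2 → 1, giving the cycle (1 4 7 8 6 9 3 5 2).
Repeating from the next unused element and collecting all non-trivial cycles gives (1 4 7 8 6 9 3 5 2).

(1 4 7 8 6 9 3 5 2)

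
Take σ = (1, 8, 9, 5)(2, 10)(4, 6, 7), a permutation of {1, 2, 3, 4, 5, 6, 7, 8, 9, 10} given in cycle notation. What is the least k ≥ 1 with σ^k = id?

The cycle type of σ is (4, 3, 2, 1).
The order is lcm(4, 3, 2) = 12.

12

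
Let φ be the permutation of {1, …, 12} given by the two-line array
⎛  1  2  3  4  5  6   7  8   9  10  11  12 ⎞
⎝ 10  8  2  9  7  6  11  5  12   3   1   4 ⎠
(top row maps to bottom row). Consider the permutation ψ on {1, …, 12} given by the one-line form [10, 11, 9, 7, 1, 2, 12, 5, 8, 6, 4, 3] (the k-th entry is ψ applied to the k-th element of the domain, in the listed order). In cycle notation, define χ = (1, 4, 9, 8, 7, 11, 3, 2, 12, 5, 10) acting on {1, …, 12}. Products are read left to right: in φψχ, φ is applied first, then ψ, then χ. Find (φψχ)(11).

Chase 11: φ(11) = 1; ψ(1) = 10; χ(10) = 1. Hence (φψχ)(11) = 1.

1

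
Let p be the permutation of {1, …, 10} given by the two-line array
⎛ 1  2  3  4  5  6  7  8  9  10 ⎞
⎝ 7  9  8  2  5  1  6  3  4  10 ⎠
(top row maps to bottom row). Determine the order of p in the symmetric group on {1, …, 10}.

6

The disjoint-cycle form of p has cycle lengths 3, 3, 2, 1, 1.
The order of p is the least common multiple of its cycle lengths: lcm(3, 3, 2) = 6.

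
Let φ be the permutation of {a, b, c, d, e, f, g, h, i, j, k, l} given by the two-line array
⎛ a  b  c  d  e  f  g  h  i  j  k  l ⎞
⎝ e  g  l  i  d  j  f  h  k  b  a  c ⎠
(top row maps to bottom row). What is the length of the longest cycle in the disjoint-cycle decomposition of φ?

5

Decomposing into disjoint cycles gives (a, e, d, i, k)(b, g, f, j)(c, l); the longest has length 5.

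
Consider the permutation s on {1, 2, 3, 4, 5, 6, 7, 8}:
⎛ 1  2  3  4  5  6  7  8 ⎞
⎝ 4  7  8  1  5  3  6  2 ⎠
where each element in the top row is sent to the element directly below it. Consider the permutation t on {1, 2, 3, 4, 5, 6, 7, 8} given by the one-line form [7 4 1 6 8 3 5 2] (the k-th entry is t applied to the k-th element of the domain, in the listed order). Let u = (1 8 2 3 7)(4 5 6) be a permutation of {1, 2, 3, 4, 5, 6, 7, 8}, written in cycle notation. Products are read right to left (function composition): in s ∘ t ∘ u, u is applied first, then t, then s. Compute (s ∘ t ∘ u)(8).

1

Chase 8: u(8) = 2; t(2) = 4; s(4) = 1. Hence (s ∘ t ∘ u)(8) = 1.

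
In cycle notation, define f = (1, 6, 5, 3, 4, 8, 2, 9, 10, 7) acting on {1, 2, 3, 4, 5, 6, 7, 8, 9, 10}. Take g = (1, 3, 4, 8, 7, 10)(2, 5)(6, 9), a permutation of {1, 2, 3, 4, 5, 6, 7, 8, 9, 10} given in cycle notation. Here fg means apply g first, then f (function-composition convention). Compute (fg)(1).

First apply g: g(1) = 3, then f(3) = 4. Thus (fg)(1) = 4.

4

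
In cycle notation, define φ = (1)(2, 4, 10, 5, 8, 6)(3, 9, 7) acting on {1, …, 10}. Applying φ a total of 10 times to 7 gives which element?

7 lies in the 3-cycle (3, 9, 7).
On a 3-cycle, φ^3 is the identity, so φ^10 = φ^1 there (10 ≡ 1 mod 3).
Stepping 1 place around the cycle: 7 → 3.

3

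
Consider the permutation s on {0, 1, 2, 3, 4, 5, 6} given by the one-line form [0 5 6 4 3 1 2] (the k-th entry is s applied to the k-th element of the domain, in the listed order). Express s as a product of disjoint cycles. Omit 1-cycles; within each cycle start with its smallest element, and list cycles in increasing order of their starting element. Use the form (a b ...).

Iterating s from 1 gives 1 → 5 → 1; that is the 2-cycle (1 5).
Repeating from the next unused element and collecting all non-trivial cycles gives (1 5)(2 6)(3 4).

(1 5)(2 6)(3 4)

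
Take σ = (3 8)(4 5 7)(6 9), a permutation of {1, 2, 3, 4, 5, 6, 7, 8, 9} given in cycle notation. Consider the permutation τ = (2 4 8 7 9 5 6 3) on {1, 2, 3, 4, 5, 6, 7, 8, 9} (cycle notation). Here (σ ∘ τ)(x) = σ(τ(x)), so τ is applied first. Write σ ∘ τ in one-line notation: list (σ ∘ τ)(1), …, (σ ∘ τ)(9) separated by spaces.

(σ ∘ τ)(x) = σ(τ(x)). Computing each image: σ(τ(1)) = σ(1) = 1, σ(τ(2)) = σ(4) = 5, σ(τ(3)) = σ(2) = 2, σ(τ(4)) = σ(8) = 3, σ(τ(5)) = σ(6) = 9, σ(τ(6)) = σ(3) = 8, σ(τ(7)) = σ(9) = 6, σ(τ(8)) = σ(7) = 4, σ(τ(9)) = σ(5) = 7.
Hence σ ∘ τ = [1 5 2 3 9 8 6 4 7].

1 5 2 3 9 8 6 4 7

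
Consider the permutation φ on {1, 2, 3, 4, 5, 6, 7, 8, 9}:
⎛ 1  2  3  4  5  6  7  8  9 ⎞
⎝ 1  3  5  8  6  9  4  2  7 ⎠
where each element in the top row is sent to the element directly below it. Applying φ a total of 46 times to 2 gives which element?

4

Tracing 2 → 3 → … returns to 2 after 8 steps, so 2 lies in an 8-cycle (2, 3, 5, 6, 9, 7, 4, 8).
On an 8-cycle, φ^8 is the identity, so φ^46 = φ^6 there (46 ≡ 6 mod 8).
Advancing 6 steps from 2: 2 → 3 → 5 → 6 → 9 → 7 → 4.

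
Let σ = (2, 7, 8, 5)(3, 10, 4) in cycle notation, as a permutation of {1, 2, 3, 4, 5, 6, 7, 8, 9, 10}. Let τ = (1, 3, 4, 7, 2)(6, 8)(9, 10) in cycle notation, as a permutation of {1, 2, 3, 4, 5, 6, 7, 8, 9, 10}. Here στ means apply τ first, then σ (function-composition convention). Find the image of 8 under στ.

(στ)(8) = σ(τ(8)). τ(8) = 6, then σ(6) = 6. So (στ)(8) = 6.

6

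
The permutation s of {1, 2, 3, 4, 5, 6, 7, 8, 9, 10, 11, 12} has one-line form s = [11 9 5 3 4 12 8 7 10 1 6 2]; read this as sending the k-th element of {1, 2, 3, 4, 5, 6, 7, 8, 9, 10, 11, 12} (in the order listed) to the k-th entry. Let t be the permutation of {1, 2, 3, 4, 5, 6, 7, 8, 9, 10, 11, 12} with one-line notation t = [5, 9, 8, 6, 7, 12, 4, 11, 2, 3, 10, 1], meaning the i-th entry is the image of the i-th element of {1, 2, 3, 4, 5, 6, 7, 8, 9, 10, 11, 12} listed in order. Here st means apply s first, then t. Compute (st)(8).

First apply s: s(8) = 7, then t(7) = 4. Thus (st)(8) = 4.

4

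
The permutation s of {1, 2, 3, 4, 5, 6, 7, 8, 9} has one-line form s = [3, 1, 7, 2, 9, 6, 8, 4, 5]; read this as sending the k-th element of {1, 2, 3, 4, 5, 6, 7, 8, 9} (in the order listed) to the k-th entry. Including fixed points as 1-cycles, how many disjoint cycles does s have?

The cycle decomposition is (1 3 7 8 4 2)(5 9)(6), which has 3 cycles (counting 1-cycles).

3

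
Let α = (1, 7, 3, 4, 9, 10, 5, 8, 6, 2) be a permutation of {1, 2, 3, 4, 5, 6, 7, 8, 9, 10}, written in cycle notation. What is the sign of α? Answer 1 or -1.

The cycle lengths are 10.
A cycle is odd iff its length is even; α has 1 even-length cycle, so sgn(α) = (−1)^1 and α is odd.

-1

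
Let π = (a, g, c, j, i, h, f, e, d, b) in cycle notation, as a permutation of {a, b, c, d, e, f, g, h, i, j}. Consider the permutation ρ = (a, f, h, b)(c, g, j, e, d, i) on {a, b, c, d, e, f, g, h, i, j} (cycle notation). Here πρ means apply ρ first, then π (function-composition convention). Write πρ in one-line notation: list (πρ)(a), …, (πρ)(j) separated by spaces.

(πρ)(x) = π(ρ(x)). Computing each image: π(ρ(a)) = π(f) = e, π(ρ(b)) = π(a) = g, π(ρ(c)) = π(g) = c, π(ρ(d)) = π(i) = h, π(ρ(e)) = π(d) = b, π(ρ(f)) = π(h) = f, π(ρ(g)) = π(j) = i, π(ρ(h)) = π(b) = a, π(ρ(i)) = π(c) = j, π(ρ(j)) = π(e) = d.
Hence πρ = [e g c h b f i a j d].

e g c h b f i a j d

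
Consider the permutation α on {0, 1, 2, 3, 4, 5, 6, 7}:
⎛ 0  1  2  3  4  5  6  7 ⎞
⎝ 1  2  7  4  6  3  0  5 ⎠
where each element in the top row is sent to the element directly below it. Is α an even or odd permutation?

odd

In disjoint-cycle form the cycle lengths are 8.
A cycle is odd iff its length is even; α has 1 even-length cycle, so sgn(α) = (−1)^1 and α is odd.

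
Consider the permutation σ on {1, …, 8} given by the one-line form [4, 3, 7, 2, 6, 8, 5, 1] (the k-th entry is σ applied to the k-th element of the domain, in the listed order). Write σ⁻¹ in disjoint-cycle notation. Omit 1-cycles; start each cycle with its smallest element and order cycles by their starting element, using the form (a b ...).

(1 8 6 5 7 3 2 4)

The cycle decomposition of σ is (1 4 2 3 7 5 6 8).
Reversing each cycle (and rotating so the smallest element leads) gives σ⁻¹ = (1 8 6 5 7 3 2 4).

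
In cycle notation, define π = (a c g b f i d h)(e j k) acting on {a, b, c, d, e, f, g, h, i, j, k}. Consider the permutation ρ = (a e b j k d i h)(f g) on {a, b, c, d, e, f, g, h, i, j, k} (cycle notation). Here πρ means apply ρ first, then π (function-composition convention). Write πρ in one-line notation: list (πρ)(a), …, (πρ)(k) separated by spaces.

(πρ)(x) = π(ρ(x)). Computing each image: π(ρ(a)) = π(e) = j, π(ρ(b)) = π(j) = k, π(ρ(c)) = π(c) = g, π(ρ(d)) = π(i) = d, π(ρ(e)) = π(b) = f, π(ρ(f)) = π(g) = b, π(ρ(g)) = π(f) = i, π(ρ(h)) = π(a) = c, π(ρ(i)) = π(h) = a, π(ρ(j)) = π(k) = e, π(ρ(k)) = π(d) = h.
Hence πρ = [j k g d f b i c a e h].

j k g d f b i c a e h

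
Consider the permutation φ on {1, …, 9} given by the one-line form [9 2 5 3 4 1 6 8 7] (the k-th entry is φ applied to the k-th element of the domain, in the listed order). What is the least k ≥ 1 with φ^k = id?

Decomposing into disjoint cycles gives cycle lengths 4, 3, 1, 1.
Since disjoint cycles commute, ord(φ) = lcm(4, 3) = 12.

12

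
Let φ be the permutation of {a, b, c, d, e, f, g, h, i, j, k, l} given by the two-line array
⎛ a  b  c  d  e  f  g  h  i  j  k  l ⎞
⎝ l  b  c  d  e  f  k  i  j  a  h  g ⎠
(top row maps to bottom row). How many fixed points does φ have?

5

The fixed points (elements with φ(x) = x) are {b, c, d, e, f}, so there are 5.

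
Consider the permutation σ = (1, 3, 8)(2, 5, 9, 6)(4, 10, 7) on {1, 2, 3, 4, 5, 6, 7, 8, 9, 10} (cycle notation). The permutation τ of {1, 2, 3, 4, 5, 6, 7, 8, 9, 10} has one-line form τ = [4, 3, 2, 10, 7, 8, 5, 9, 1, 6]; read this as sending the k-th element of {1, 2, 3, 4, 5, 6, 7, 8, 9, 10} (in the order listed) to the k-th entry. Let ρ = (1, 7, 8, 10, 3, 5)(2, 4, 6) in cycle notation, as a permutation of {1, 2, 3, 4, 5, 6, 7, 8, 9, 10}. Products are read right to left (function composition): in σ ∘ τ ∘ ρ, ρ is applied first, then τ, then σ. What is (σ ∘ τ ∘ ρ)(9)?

Chase 9: ρ(9) = 9; τ(9) = 1; σ(1) = 3. Hence (σ ∘ τ ∘ ρ)(9) = 3.

3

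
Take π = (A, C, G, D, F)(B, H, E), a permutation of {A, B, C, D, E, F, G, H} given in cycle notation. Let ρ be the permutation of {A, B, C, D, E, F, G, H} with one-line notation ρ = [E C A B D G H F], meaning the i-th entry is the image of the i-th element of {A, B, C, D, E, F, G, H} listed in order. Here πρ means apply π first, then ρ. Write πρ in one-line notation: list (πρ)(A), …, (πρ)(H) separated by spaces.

For each element, apply π then ρ: A → C → A; B → H → F; C → G → H; D → F → G; E → B → C; F → A → E; G → D → B; H → E → D.
So πρ in one-line form is A F H G C E B D.

A F H G C E B D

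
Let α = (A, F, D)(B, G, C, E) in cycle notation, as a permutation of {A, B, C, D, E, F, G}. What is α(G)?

C

In the cycle (B, G, C, E), G is followed by C, so α(G) = C.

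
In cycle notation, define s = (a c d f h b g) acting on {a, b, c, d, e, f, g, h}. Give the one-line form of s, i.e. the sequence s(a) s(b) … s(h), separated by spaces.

Each element maps to the next entry in its cycle (wrapping to the front): a→c, b→g, c→d, d→f, e→e, f→h, g→a, h→b.
So the one-line form is c g d f e h a b.

c g d f e h a b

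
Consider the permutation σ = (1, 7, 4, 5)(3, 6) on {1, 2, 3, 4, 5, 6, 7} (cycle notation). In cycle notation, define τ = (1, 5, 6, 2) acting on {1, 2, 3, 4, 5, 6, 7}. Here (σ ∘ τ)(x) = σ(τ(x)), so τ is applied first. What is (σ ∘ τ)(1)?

1

τ(1) = 5, then σ(5) = 1; composing gives (σ ∘ τ)(1) = 1.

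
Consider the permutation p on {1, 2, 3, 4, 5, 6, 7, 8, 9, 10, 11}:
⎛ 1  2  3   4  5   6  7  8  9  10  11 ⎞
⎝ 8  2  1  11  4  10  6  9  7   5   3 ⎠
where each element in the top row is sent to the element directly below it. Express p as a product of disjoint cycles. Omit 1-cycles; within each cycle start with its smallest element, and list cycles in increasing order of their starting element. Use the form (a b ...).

(1 8 9 7 6 10 5 4 11 3)

From 1: 1 → 8 → 9 → 7 → 6 → 10 → 5 → 4 → 11 → 3 → 1, closing the cycle (1 8 9 7 6 10 5 4 11 3).
Continuing from each remaining unvisited element yields (1 8 9 7 6 10 5 4 11 3).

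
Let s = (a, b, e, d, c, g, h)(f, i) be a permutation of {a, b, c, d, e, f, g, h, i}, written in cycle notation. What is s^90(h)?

h lies in the 7-cycle (a, b, e, d, c, g, h).
Powers repeat with period 7 on this cycle, and 90 mod 7 = 6, so s^90(h) = s^6(h).
Stepping 6 places around the cycle: h → a → b → e → d → c → g.

g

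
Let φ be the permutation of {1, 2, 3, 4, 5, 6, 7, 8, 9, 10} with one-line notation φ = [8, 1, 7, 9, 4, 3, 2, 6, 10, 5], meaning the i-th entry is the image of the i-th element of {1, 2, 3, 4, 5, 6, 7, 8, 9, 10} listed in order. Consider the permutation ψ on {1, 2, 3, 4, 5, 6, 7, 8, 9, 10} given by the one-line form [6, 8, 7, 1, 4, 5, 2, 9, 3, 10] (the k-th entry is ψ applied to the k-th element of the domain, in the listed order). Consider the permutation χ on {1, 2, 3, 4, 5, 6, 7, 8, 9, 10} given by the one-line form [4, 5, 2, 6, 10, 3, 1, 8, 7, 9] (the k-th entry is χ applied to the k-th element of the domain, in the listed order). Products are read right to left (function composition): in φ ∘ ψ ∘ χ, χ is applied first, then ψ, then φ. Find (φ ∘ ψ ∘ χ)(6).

2

Chase 6: χ(6) = 3; ψ(3) = 7; φ(7) = 2. Hence (φ ∘ ψ ∘ χ)(6) = 2.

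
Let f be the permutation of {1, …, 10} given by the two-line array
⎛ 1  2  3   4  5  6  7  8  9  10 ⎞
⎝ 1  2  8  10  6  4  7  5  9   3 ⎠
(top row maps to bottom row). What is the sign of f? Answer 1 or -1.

-1

In disjoint-cycle form the cycle lengths are 6, 1, 1, 1, 1.
A cycle is odd iff its length is even; f has 1 even-length cycle, so sgn(f) = (−1)^1 and f is odd.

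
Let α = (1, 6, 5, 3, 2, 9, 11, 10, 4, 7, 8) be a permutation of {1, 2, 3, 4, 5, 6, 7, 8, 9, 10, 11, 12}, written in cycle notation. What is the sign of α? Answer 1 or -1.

The cycle lengths are 11, 1.
A cycle is odd iff its length is even; α has 0 even-length cycles, so sgn(α) = (−1)^0 and α is even.

1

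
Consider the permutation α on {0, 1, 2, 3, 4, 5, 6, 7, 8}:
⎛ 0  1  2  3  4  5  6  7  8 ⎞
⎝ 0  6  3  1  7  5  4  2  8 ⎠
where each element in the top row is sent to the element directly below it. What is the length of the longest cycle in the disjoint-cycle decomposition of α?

Decomposing into disjoint cycles gives (1, 6, 4, 7, 2, 3); the longest has length 6.

6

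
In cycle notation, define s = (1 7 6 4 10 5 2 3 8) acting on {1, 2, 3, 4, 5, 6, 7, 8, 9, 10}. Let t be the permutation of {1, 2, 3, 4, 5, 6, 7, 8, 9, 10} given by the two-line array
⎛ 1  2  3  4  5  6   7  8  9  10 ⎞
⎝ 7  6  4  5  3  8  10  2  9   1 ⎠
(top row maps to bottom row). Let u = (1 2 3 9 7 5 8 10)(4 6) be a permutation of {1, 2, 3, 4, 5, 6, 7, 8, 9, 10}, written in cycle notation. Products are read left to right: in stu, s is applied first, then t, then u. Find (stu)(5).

Apply the permutations in order: s(5) = 2, then t(2) = 6, then u(6) = 4. So (stu)(5) = 4.

4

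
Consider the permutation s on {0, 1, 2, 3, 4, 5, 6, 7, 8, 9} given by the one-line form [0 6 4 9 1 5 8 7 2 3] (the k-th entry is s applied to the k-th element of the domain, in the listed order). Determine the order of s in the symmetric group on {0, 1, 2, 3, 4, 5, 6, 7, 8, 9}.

10

Decomposing into disjoint cycles gives cycle lengths 5, 2, 1, 1, 1.
The order is lcm(5, 2) = 10.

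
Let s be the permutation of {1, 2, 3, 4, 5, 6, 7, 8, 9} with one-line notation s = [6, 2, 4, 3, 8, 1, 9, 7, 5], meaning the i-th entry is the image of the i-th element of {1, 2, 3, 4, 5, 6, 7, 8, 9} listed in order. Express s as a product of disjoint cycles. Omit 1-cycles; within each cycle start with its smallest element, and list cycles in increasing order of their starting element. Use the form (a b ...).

(1 6)(3 4)(5 8 7 9)

From 1: 1 → 6 → 1, closing the cycle (1 6).
Continuing from each remaining unvisited element yields (1 6)(3 4)(5 8 7 9).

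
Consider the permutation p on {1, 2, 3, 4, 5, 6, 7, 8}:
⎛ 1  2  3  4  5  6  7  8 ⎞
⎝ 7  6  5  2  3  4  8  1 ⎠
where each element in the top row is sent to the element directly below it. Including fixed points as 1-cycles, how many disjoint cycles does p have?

3

The cycle decomposition is (1 7 8)(2 6 4)(3 5), which has 3 cycles (counting 1-cycles).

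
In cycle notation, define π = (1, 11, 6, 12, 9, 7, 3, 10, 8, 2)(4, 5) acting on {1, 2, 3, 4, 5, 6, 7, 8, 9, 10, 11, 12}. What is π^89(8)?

8 lies in the 10-cycle (1, 11, 6, 12, 9, 7, 3, 10, 8, 2).
Since the cycle has length 10, π^89 acts on it the same as π^9 (89 mod 10 = 9).
Advancing 9 steps from 8: 8 → 2 → 1 → 11 → 6 → 12 → 9 → 7 → 3 → 10.

10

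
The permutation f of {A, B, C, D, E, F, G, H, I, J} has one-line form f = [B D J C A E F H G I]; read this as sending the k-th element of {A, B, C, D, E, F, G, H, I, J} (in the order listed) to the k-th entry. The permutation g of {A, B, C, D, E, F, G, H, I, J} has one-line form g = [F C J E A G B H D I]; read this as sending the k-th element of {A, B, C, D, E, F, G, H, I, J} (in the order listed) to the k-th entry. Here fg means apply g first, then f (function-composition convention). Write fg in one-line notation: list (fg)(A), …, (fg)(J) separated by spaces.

E J I A B F D H C G

For each element, apply g then f: A → F → E; B → C → J; C → J → I; D → E → A; E → A → B; F → G → F; G → B → D; H → H → H; I → D → C; J → I → G.
Collecting the images, fg = [E J I A B F D H C G].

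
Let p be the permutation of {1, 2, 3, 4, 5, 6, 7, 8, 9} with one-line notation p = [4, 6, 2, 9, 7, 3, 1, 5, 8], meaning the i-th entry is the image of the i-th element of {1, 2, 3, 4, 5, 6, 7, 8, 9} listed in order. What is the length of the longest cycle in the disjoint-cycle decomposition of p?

Decomposing into disjoint cycles gives (1, 4, 9, 8, 5, 7)(2, 6, 3); the longest has length 6.

6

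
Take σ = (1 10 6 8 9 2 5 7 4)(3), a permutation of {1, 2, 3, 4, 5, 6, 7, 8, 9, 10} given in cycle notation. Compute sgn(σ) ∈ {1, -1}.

The cycle lengths are 9, 1.
A cycle is odd iff its length is even; σ has 0 even-length cycles, so sgn(σ) = (−1)^0 and σ is even.

1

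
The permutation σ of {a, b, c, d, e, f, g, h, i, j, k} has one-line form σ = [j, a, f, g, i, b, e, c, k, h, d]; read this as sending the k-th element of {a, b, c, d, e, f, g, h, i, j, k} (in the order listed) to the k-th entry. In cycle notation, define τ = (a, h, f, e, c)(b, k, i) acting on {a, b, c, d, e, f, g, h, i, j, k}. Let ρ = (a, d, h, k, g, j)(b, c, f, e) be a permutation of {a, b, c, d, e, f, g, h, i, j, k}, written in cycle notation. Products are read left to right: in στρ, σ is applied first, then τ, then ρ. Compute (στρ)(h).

d

Chase h: σ(h) = c; τ(c) = a; ρ(a) = d. Hence (στρ)(h) = d.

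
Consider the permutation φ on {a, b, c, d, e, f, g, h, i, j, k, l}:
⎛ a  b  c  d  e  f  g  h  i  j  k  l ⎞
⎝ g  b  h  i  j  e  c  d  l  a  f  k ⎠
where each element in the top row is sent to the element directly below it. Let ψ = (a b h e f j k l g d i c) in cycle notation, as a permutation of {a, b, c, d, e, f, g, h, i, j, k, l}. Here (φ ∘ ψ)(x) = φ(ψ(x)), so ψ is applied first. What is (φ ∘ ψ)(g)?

ψ(g) = d, then φ(d) = i; composing gives (φ ∘ ψ)(g) = i.

i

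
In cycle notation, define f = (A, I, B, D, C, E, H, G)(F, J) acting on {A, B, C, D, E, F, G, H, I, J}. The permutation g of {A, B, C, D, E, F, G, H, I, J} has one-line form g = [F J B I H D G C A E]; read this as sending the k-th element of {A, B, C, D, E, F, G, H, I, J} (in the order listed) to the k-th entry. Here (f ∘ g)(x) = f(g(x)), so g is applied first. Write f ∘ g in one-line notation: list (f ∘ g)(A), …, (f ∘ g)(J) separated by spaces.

J F D B G C A E I H

Chase each element through g then f: A → F → J; B → J → F; C → B → D; D → I → B; E → H → G; F → D → C; G → G → A; H → C → E; I → A → I; J → E → H.
So f ∘ g in one-line form is J F D B G C A E I H.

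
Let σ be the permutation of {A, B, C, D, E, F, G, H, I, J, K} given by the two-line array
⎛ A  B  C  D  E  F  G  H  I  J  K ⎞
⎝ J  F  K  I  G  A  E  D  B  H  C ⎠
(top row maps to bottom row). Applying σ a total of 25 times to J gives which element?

Tracing J → H → … returns to J after 7 steps, so J lies in a 7-cycle (A J H D I B F).
On a 7-cycle, σ^7 is the identity, so σ^25 = σ^4 there (25 ≡ 4 mod 7).
Stepping 4 places around the cycle: J → H → D → I → B.

B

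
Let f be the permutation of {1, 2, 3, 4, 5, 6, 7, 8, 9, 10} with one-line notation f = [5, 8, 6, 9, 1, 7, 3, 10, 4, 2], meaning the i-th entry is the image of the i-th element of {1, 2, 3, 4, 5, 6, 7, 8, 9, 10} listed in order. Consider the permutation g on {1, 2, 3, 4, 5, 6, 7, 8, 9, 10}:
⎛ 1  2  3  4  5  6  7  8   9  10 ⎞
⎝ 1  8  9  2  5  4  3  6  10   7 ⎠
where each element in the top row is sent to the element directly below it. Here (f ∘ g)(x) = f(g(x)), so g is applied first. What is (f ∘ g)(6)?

g(6) = 4, then f(4) = 9; composing gives (f ∘ g)(6) = 9.

9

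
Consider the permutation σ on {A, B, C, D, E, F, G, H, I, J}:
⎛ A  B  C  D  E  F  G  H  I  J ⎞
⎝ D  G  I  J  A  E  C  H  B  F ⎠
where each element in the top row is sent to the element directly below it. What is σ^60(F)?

Tracing F → E → … returns to F after 5 steps, so F lies in a 5-cycle (A D J F E).
Since the cycle has length 5, σ^60 acts on it the same as σ^0 (60 mod 5 = 0).
So σ^60(F) = F.

F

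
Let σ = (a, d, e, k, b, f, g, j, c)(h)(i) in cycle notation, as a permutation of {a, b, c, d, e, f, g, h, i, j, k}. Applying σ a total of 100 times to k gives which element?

k lies in the 9-cycle (a, d, e, k, b, f, g, j, c).
Since the cycle has length 9, σ^100 acts on it the same as σ^1 (100 mod 9 = 1).
Advancing 1 step from k: k → b.

b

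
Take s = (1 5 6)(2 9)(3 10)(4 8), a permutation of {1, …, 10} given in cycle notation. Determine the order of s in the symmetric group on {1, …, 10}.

6

The disjoint cycles have lengths 3, 2, 2, 2, 1.
Since disjoint cycles commute, ord(s) = lcm(3, 2, 2, 2) = 6.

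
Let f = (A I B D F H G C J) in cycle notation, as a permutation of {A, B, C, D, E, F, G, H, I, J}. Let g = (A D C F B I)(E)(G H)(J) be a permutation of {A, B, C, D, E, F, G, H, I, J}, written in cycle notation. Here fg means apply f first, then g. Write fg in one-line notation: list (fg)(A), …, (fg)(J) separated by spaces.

A C J B E G F H I D

(fg)(x) = g(f(x)). Computing each image: g(f(A)) = g(I) = A, g(f(B)) = g(D) = C, g(f(C)) = g(J) = J, g(f(D)) = g(F) = B, g(f(E)) = g(E) = E, g(f(F)) = g(H) = G, g(f(G)) = g(C) = F, g(f(H)) = g(G) = H, g(f(I)) = g(B) = I, g(f(J)) = g(A) = D.
Hence fg = [A C J B E G F H I D].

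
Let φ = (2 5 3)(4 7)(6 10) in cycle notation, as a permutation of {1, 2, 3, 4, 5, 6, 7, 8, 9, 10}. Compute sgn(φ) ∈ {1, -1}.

The cycle lengths are 3, 2, 2, 1, 1, 1.
A cycle of length ℓ contributes ℓ−1 transpositions, so φ is a product of 2 + 1 + 1 = 4 transpositions — even.

1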